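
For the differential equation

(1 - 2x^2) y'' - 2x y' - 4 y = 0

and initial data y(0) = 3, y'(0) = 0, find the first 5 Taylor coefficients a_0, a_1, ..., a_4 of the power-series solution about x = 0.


Ansatz: y(x) = sum_{n>=0} a_n x^n, so y'(x) = sum_{n>=1} n a_n x^(n-1) and y''(x) = sum_{n>=2} n(n-1) a_n x^(n-2).
Substitute into P(x) y'' + Q(x) y' + R(x) y = 0 with P(x) = 1 - 2x^2, Q(x) = -2x, R(x) = -4, and match powers of x.
Initial conditions: a_0 = 3, a_1 = 0.
Setting the coefficient of each power of x to zero and solving order by order (substituting the coefficients already found):
  x^0: 2 a_2 - 4 a_0 = 0  ->  2 a_2 = 4 a_0 = 12  ->  a_2 = 6
  x^1: 6 a_3 - 6 a_1 = 0  ->  6 a_3 = 6 a_1 = 0  ->  a_3 = 0
  x^2: 12 a_4 - 12 a_2 = 0  ->  12 a_4 = 12 a_2 = 72  ->  a_4 = 6
Truncated series: y(x) = 3 + 6 x^2 + 6 x^4 + O(x^5).

a_0 = 3; a_1 = 0; a_2 = 6; a_3 = 0; a_4 = 6


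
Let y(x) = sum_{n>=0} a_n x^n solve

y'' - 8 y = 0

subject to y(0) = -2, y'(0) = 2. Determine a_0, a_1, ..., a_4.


Ansatz: y(x) = sum_{n>=0} a_n x^n, so y'(x) = sum_{n>=1} n a_n x^(n-1) and y''(x) = sum_{n>=2} n(n-1) a_n x^(n-2).
Substitute into P(x) y'' + Q(x) y' + R(x) y = 0 with P(x) = 1, Q(x) = 0, R(x) = -8, and match powers of x.
Initial conditions: a_0 = -2, a_1 = 2.
Setting the coefficient of each power of x to zero and solving order by order (substituting the coefficients already found):
  x^0: 2 a_2 - 8 a_0 = 0  ->  2 a_2 = 8 a_0 = -16  ->  a_2 = -8
  x^1: 6 a_3 - 8 a_1 = 0  ->  6 a_3 = 8 a_1 = 16  ->  a_3 = 8/3
  x^2: 12 a_4 - 8 a_2 = 0  ->  12 a_4 = 8 a_2 = -64  ->  a_4 = -16/3
Truncated series: y(x) = -2 + 2 x - 8 x^2 + (8/3) x^3 - (16/3) x^4 + O(x^5).

a_0 = -2; a_1 = 2; a_2 = -8; a_3 = 8/3; a_4 = -16/3


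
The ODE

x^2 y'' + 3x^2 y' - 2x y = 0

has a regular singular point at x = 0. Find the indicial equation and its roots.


Divide by x^2 to reach normal form y'' + P_1(x) y' + P_2(x) y = 0 with P_1(x) = 3 and P_2(x) = -2/x.
x = 0 is a singular point because the y-coefficient -2/x has a pole at x = 0.
It is a regular singular point because x P_1(x) = p(x) = 3x and x^2 P_2(x) = q(x) = -2x are polynomials, hence analytic at x = 0.
p(0) = 0,  q(0) = 0.
Indicial equation: r(r-1) + p(0) r + q(0) = 0, i.e. r^2 + (p(0) - 1) r + q(0) = 0, i.e. r^2 - 1 r = 0.
Discriminant: (-1)^2 - 4(0) = 1, so r = (1 ± 1)/2.
Solving: r_1 = 1, r_2 = 0.

indicial: r^2 - 1 r = 0; roots r_1 = 1, r_2 = 0


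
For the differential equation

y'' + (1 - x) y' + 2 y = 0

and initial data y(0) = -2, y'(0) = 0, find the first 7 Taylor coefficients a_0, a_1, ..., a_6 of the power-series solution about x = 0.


Ansatz: y(x) = sum_{n>=0} a_n x^n, so y'(x) = sum_{n>=1} n a_n x^(n-1) and y''(x) = sum_{n>=2} n(n-1) a_n x^(n-2).
Substitute into P(x) y'' + Q(x) y' + R(x) y = 0 with P(x) = 1, Q(x) = 1 - x, R(x) = 2, and match powers of x.
Initial conditions: a_0 = -2, a_1 = 0.
Setting the coefficient of each power of x to zero and solving order by order (substituting the coefficients already found):
  x^0: 2 a_2 + a_1 + 2 a_0 = 0  ->  2 a_2 = -a_1 - 2 a_0 = 4  ->  a_2 = 2
  x^1: 6 a_3 + 2 a_2 + a_1 = 0  ->  6 a_3 = -2 a_2 - a_1 = -4  ->  a_3 = -2/3
  x^2: 12 a_4 + 3 a_3 = 0  ->  12 a_4 = -3 a_3 = 2  ->  a_4 = 1/6
  x^3: 20 a_5 + 4 a_4 - a_3 = 0  ->  20 a_5 = -4 a_4 + a_3 = -4/3  ->  a_5 = -1/15
  x^4: 30 a_6 + 5 a_5 - 2 a_4 = 0  ->  30 a_6 = -5 a_5 + 2 a_4 = 2/3  ->  a_6 = 1/45
Truncated series: y(x) = -2 + 2 x^2 - (2/3) x^3 + (1/6) x^4 - (1/15) x^5 + (1/45) x^6 + O(x^7).

a_0 = -2; a_1 = 0; a_2 = 2; a_3 = -2/3; a_4 = 1/6; a_5 = -1/15; a_6 = 1/45


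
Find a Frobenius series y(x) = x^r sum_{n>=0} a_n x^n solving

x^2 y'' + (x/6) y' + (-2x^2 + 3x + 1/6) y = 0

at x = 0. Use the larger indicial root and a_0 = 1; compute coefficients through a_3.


Write in Frobenius form y'' + (p(x)/x) y' + (q(x)/x^2) y = 0:
  p(x) = 1/6,  q(x) = -2x^2 + 3x + 1/6.
Indicial equation: r(r-1) + (1/6) r + (1/6) = 0 -> roots r_1 = 1/2, r_2 = 1/3.
Take r = r_1 = 1/2. Let y(x) = x^r sum_{n>=0} a_n x^n with a_0 = 1.
Substitute y = x^r sum a_n x^n and match x^{r+n}. The recurrence is
  D(n) a_n + 3 a_{n-1} - 2 a_{n-2} = 0,  where D(n) = (r+n)(r+n-1) + (1/6)(r+n) + (1/6).
  a_n = [-3 a_{n-1} + 2 a_{n-2}] / D(n).
Since the indicial polynomial factors as (r - r_1)(r - r_2), D(n) = (r_1 + n - r_1)(r_1 + n - r_2) = n(n + 1/6).
Evaluating step by step (a_0 = 1):
  n = 1: D(1) = 1(1 + 1/6) = 7/6; numerator = -3(1) = -3; a_1 = (-3)/(7/6) = -18/7
  n = 2: D(2) = 2(2 + 1/6) = 13/3; numerator = -3(-18/7) + 2(1) = 68/7; a_2 = (68/7)/(13/3) = 204/91
  n = 3: D(3) = 3(3 + 1/6) = 19/2; numerator = -3(204/91) + 2(-18/7) = -1080/91; a_3 = (-1080/91)/(19/2) = -2160/1729

r = 1/2; a_0 = 1; a_1 = -18/7; a_2 = 204/91; a_3 = -2160/1729


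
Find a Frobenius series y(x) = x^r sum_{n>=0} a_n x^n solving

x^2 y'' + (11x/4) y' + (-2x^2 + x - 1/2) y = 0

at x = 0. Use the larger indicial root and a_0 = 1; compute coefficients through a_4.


Write in Frobenius form y'' + (p(x)/x) y' + (q(x)/x^2) y = 0:
  p(x) = 11/4,  q(x) = -2x^2 + x - 1/2.
Indicial equation: r(r-1) + (11/4) r + (-1/2) = 0 -> roots r_1 = 1/4, r_2 = -2.
Take r = r_1 = 1/4. Let y(x) = x^r sum_{n>=0} a_n x^n with a_0 = 1.
Substitute y = x^r sum a_n x^n and match x^{r+n}. The recurrence is
  D(n) a_n + 1 a_{n-1} - 2 a_{n-2} = 0,  where D(n) = (r+n)(r+n-1) + (11/4)(r+n) + (-1/2).
  a_n = [-1 a_{n-1} + 2 a_{n-2}] / D(n).
Since the indicial polynomial factors as (r - r_1)(r - r_2), D(n) = (r_1 + n - r_1)(r_1 + n - r_2) = n(n + 9/4).
Evaluating step by step (a_0 = 1):
  n = 1: D(1) = 1(1 + 9/4) = 13/4; numerator = -1(1) = -1; a_1 = (-1)/(13/4) = -4/13
  n = 2: D(2) = 2(2 + 9/4) = 17/2; numerator = -1(-4/13) + 2(1) = 30/13; a_2 = (30/13)/(17/2) = 60/221
  n = 3: D(3) = 3(3 + 9/4) = 63/4; numerator = -1(60/221) + 2(-4/13) = -196/221; a_3 = (-196/221)/(63/4) = -112/1989
  n = 4: D(4) = 4(4 + 9/4) = 25; numerator = -1(-112/1989) + 2(60/221) = 1192/1989; a_4 = (1192/1989)/(25) = 1192/49725

r = 1/4; a_0 = 1; a_1 = -4/13; a_2 = 60/221; a_3 = -112/1989; a_4 = 1192/49725


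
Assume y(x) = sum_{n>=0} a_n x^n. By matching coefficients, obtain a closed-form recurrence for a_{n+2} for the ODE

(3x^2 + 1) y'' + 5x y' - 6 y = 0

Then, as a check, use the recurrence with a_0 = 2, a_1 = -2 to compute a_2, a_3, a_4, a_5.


Substitute y = sum_n a_n x^n.
(1 + 3 x^2) y'' contributes (n+2)(n+1) a_{n+2} + 3 n(n-1) a_n at x^n.
5 x y'(x) contributes 5 n a_n at x^n.
-6 y(x) contributes -6 a_n at x^n.
Matching x^n: (n+2)(n+1) a_{n+2} + (3 n(n-1) + 5 n - 6) a_n = 0.
Thus a_{n+2} = (-3 n(n-1) - 5 n + 6) / ((n+1)(n+2)) * a_n.

Check with a_0 = 2, a_1 = -2 (apply the recurrence for n = 0, 1, 2, 3): a_0 = 2, a_1 = -2, a_2 = 6, a_3 = -1/3, a_4 = -5, a_5 = 9/20.

a_(n+2) = (-3 n(n-1) - 5 n + 6) / ((n+1)(n+2)) * a_n; check: a_0 = 2, a_1 = -2, a_2 = 6, a_3 = -1/3, a_4 = -5, a_5 = 9/20


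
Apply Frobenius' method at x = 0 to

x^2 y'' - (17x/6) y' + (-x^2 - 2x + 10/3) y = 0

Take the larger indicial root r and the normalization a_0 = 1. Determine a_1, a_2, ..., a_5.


Write in Frobenius form y'' + (p(x)/x) y' + (q(x)/x^2) y = 0:
  p(x) = -17/6,  q(x) = -x^2 - 2x + 10/3.
Indicial equation: r(r-1) + (-17/6) r + (10/3) = 0 -> roots r_1 = 5/2, r_2 = 4/3.
Take r = r_1 = 5/2. Let y(x) = x^r sum_{n>=0} a_n x^n with a_0 = 1.
Substitute y = x^r sum a_n x^n and match x^{r+n}. The recurrence is
  D(n) a_n - 2 a_{n-1} - 1 a_{n-2} = 0,  where D(n) = (r+n)(r+n-1) + (-17/6)(r+n) + (10/3).
  a_n = [2 a_{n-1} + 1 a_{n-2}] / D(n).
Since the indicial polynomial factors as (r - r_1)(r - r_2), D(n) = (r_1 + n - r_1)(r_1 + n - r_2) = n(n + 7/6).
Evaluating step by step (a_0 = 1):
  n = 1: D(1) = 1(1 + 7/6) = 13/6; numerator = 2(1) = 2; a_1 = (2)/(13/6) = 12/13
  n = 2: D(2) = 2(2 + 7/6) = 19/3; numerator = 2(12/13) + 1(1) = 37/13; a_2 = (37/13)/(19/3) = 111/247
  n = 3: D(3) = 3(3 + 7/6) = 25/2; numerator = 2(111/247) + 1(12/13) = 450/247; a_3 = (450/247)/(25/2) = 36/247
  n = 4: D(4) = 4(4 + 7/6) = 62/3; numerator = 2(36/247) + 1(111/247) = 183/247; a_4 = (183/247)/(62/3) = 549/15314
  n = 5: D(5) = 5(5 + 7/6) = 185/6; numerator = 2(549/15314) + 1(36/247) = 1665/7657; a_5 = (1665/7657)/(185/6) = 54/7657

r = 5/2; a_0 = 1; a_1 = 12/13; a_2 = 111/247; a_3 = 36/247; a_4 = 549/15314; a_5 = 54/7657


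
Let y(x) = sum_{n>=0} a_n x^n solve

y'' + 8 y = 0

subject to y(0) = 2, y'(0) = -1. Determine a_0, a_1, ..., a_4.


Ansatz: y(x) = sum_{n>=0} a_n x^n, so y'(x) = sum_{n>=1} n a_n x^(n-1) and y''(x) = sum_{n>=2} n(n-1) a_n x^(n-2).
Substitute into P(x) y'' + Q(x) y' + R(x) y = 0 with P(x) = 1, Q(x) = 0, R(x) = 8, and match powers of x.
Initial conditions: a_0 = 2, a_1 = -1.
Setting the coefficient of each power of x to zero and solving order by order (substituting the coefficients already found):
  x^0: 2 a_2 + 8 a_0 = 0  ->  2 a_2 = -8 a_0 = -16  ->  a_2 = -8
  x^1: 6 a_3 + 8 a_1 = 0  ->  6 a_3 = -8 a_1 = 8  ->  a_3 = 4/3
  x^2: 12 a_4 + 8 a_2 = 0  ->  12 a_4 = -8 a_2 = 64  ->  a_4 = 16/3
Truncated series: y(x) = 2 - x - 8 x^2 + (4/3) x^3 + (16/3) x^4 + O(x^5).

a_0 = 2; a_1 = -1; a_2 = -8; a_3 = 4/3; a_4 = 16/3


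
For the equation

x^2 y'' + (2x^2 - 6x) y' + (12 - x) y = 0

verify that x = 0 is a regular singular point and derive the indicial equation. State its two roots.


Divide by x^2 to reach normal form y'' + P_1(x) y' + P_2(x) y = 0 with P_1(x) = 2 - 6/x and P_2(x) = -1/x + 12/x^2.
x = 0 is a singular point because the y'-coefficient 2 - 6/x has a pole at x = 0 and the y-coefficient -1/x + 12/x^2 has a pole at x = 0.
It is a regular singular point because x P_1(x) = p(x) = 2x - 6 and x^2 P_2(x) = q(x) = 12 - x are polynomials, hence analytic at x = 0.
p(0) = -6,  q(0) = 12.
Indicial equation: r(r-1) + p(0) r + q(0) = 0, i.e. r^2 + (p(0) - 1) r + q(0) = 0, i.e. r^2 - 7 r + 12 = 0.
Discriminant: (-7)^2 - 4(12) = 1, so r = (7 ± 1)/2.
Solving: r_1 = 4, r_2 = 3.

indicial: r^2 - 7 r + 12 = 0; roots r_1 = 4, r_2 = 3


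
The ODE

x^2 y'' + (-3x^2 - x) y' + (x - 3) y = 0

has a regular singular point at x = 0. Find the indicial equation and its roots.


Divide by x^2 to reach normal form y'' + P_1(x) y' + P_2(x) y = 0 with P_1(x) = -3 - 1/x and P_2(x) = 1/x - 3/x^2.
x = 0 is a singular point because the y'-coefficient -3 - 1/x has a pole at x = 0 and the y-coefficient 1/x - 3/x^2 has a pole at x = 0.
It is a regular singular point because x P_1(x) = p(x) = -3x - 1 and x^2 P_2(x) = q(x) = x - 3 are polynomials, hence analytic at x = 0.
p(0) = -1,  q(0) = -3.
Indicial equation: r(r-1) + p(0) r + q(0) = 0, i.e. r^2 + (p(0) - 1) r + q(0) = 0, i.e. r^2 - 2 r - 3 = 0.
Discriminant: (-2)^2 - 4(-3) = 16, so r = (2 ± 4)/2.
Solving: r_1 = 3, r_2 = -1.

indicial: r^2 - 2 r - 3 = 0; roots r_1 = 3, r_2 = -1


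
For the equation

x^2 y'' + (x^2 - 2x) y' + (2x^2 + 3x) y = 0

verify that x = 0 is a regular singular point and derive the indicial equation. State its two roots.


Divide by x^2 to reach normal form y'' + P_1(x) y' + P_2(x) y = 0 with P_1(x) = 1 - 2/x and P_2(x) = 2 + 3/x.
x = 0 is a singular point because the y'-coefficient 1 - 2/x has a pole at x = 0 and the y-coefficient 2 + 3/x has a pole at x = 0.
It is a regular singular point because x P_1(x) = p(x) = x - 2 and x^2 P_2(x) = q(x) = 2x^2 + 3x are polynomials, hence analytic at x = 0.
p(0) = -2,  q(0) = 0.
Indicial equation: r(r-1) + p(0) r + q(0) = 0, i.e. r^2 + (p(0) - 1) r + q(0) = 0, i.e. r^2 - 3 r = 0.
Discriminant: (-3)^2 - 4(0) = 9, so r = (3 ± 3)/2.
Solving: r_1 = 3, r_2 = 0.

indicial: r^2 - 3 r = 0; roots r_1 = 3, r_2 = 0


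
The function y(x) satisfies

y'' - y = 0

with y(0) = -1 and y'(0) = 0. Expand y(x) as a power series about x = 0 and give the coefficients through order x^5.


Ansatz: y(x) = sum_{n>=0} a_n x^n, so y'(x) = sum_{n>=1} n a_n x^(n-1) and y''(x) = sum_{n>=2} n(n-1) a_n x^(n-2).
Substitute into P(x) y'' + Q(x) y' + R(x) y = 0 with P(x) = 1, Q(x) = 0, R(x) = -1, and match powers of x.
Initial conditions: a_0 = -1, a_1 = 0.
Setting the coefficient of each power of x to zero and solving order by order (substituting the coefficients already found):
  x^0: 2 a_2 - a_0 = 0  ->  2 a_2 = a_0 = -1  ->  a_2 = -1/2
  x^1: 6 a_3 - a_1 = 0  ->  6 a_3 = a_1 = 0  ->  a_3 = 0
  x^2: 12 a_4 - a_2 = 0  ->  12 a_4 = a_2 = -1/2  ->  a_4 = -1/24
  x^3: 20 a_5 - a_3 = 0  ->  20 a_5 = a_3 = 0  ->  a_5 = 0
Truncated series: y(x) = -1 - (1/2) x^2 - (1/24) x^4 + O(x^6).

a_0 = -1; a_1 = 0; a_2 = -1/2; a_3 = 0; a_4 = -1/24; a_5 = 0


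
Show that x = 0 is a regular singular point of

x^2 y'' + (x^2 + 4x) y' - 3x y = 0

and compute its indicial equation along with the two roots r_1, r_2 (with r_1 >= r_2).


Divide by x^2 to reach normal form y'' + P_1(x) y' + P_2(x) y = 0 with P_1(x) = 1 + 4/x and P_2(x) = -3/x.
x = 0 is a singular point because the y'-coefficient 1 + 4/x has a pole at x = 0 and the y-coefficient -3/x has a pole at x = 0.
It is a regular singular point because x P_1(x) = p(x) = x + 4 and x^2 P_2(x) = q(x) = -3x are polynomials, hence analytic at x = 0.
p(0) = 4,  q(0) = 0.
Indicial equation: r(r-1) + p(0) r + q(0) = 0, i.e. r^2 + (p(0) - 1) r + q(0) = 0, i.e. r^2 + 3 r = 0.
Discriminant: (3)^2 - 4(0) = 9, so r = (-3 ± 3)/2.
Solving: r_1 = 0, r_2 = -3.

indicial: r^2 + 3 r = 0; roots r_1 = 0, r_2 = -3


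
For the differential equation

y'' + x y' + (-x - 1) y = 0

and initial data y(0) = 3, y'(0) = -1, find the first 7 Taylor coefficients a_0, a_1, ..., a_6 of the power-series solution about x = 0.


Ansatz: y(x) = sum_{n>=0} a_n x^n, so y'(x) = sum_{n>=1} n a_n x^(n-1) and y''(x) = sum_{n>=2} n(n-1) a_n x^(n-2).
Substitute into P(x) y'' + Q(x) y' + R(x) y = 0 with P(x) = 1, Q(x) = x, R(x) = -x - 1, and match powers of x.
Initial conditions: a_0 = 3, a_1 = -1.
Setting the coefficient of each power of x to zero and solving order by order (substituting the coefficients already found):
  x^0: 2 a_2 - a_0 = 0  ->  2 a_2 = a_0 = 3  ->  a_2 = 3/2
  x^1: 6 a_3 - a_0 = 0  ->  6 a_3 = a_0 = 3  ->  a_3 = 1/2
  x^2: 12 a_4 + a_2 - a_1 = 0  ->  12 a_4 = -a_2 + a_1 = -5/2  ->  a_4 = -5/24
  x^3: 20 a_5 + 2 a_3 - a_2 = 0  ->  20 a_5 = -2 a_3 + a_2 = 1/2  ->  a_5 = 1/40
  x^4: 30 a_6 + 3 a_4 - a_3 = 0  ->  30 a_6 = -3 a_4 + a_3 = 9/8  ->  a_6 = 3/80
Truncated series: y(x) = 3 - x + (3/2) x^2 + (1/2) x^3 - (5/24) x^4 + (1/40) x^5 + (3/80) x^6 + O(x^7).

a_0 = 3; a_1 = -1; a_2 = 3/2; a_3 = 1/2; a_4 = -5/24; a_5 = 1/40; a_6 = 3/80


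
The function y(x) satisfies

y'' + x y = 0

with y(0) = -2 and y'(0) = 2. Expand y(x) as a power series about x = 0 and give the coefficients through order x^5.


Ansatz: y(x) = sum_{n>=0} a_n x^n, so y'(x) = sum_{n>=1} n a_n x^(n-1) and y''(x) = sum_{n>=2} n(n-1) a_n x^(n-2).
Substitute into P(x) y'' + Q(x) y' + R(x) y = 0 with P(x) = 1, Q(x) = 0, R(x) = x, and match powers of x.
Initial conditions: a_0 = -2, a_1 = 2.
Setting the coefficient of each power of x to zero and solving order by order (substituting the coefficients already found):
  x^0: 2 a_2 = 0  ->  a_2 = 0
  x^1: 6 a_3 + a_0 = 0  ->  6 a_3 = -a_0 = 2  ->  a_3 = 1/3
  x^2: 12 a_4 + a_1 = 0  ->  12 a_4 = -a_1 = -2  ->  a_4 = -1/6
  x^3: 20 a_5 + a_2 = 0  ->  20 a_5 = -a_2 = 0  ->  a_5 = 0
Truncated series: y(x) = -2 + 2 x + (1/3) x^3 - (1/6) x^4 + O(x^6).

a_0 = -2; a_1 = 2; a_2 = 0; a_3 = 1/3; a_4 = -1/6; a_5 = 0


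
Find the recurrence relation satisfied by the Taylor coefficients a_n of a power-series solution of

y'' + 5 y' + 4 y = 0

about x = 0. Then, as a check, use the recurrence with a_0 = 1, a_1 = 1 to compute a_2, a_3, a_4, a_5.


Substitute y = sum_n a_n x^n.
y''(x) has coefficient (n+2)(n+1) a_{n+2} at x^n;
5 y'(x) has coefficient 5 (n+1) a_{n+1} at x^n;
4 y(x) has coefficient 4 a_n at x^n.
Matching x^n: (n+2)(n+1) a_{n+2} + 5 (n+1) a_{n+1} + 4 a_n = 0.
Thus a_{n+2} = [-5 (n+1) a_{n+1} - 4 a_n] / ((n+1)(n+2)).

Check with a_0 = 1, a_1 = 1 (apply the recurrence for n = 0, 1, 2, 3): a_0 = 1, a_1 = 1, a_2 = -9/2, a_3 = 41/6, a_4 = -169/24, a_5 = 227/40.

a_(n+2) = [-5 (n+1) a_(n+1) - 4 a_n] / ((n+1)(n+2)); check: a_0 = 1, a_1 = 1, a_2 = -9/2, a_3 = 41/6, a_4 = -169/24, a_5 = 227/40


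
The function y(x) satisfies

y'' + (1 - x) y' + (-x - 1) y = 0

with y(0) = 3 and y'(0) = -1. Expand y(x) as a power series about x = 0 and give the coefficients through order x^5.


Ansatz: y(x) = sum_{n>=0} a_n x^n, so y'(x) = sum_{n>=1} n a_n x^(n-1) and y''(x) = sum_{n>=2} n(n-1) a_n x^(n-2).
Substitute into P(x) y'' + Q(x) y' + R(x) y = 0 with P(x) = 1, Q(x) = 1 - x, R(x) = -x - 1, and match powers of x.
Initial conditions: a_0 = 3, a_1 = -1.
Setting the coefficient of each power of x to zero and solving order by order (substituting the coefficients already found):
  x^0: 2 a_2 + a_1 - a_0 = 0  ->  2 a_2 = -a_1 + a_0 = 4  ->  a_2 = 2
  x^1: 6 a_3 + 2 a_2 - 2 a_1 - a_0 = 0  ->  6 a_3 = -2 a_2 + 2 a_1 + a_0 = -3  ->  a_3 = -1/2
  x^2: 12 a_4 + 3 a_3 - 3 a_2 - a_1 = 0  ->  12 a_4 = -3 a_3 + 3 a_2 + a_1 = 13/2  ->  a_4 = 13/24
  x^3: 20 a_5 + 4 a_4 - 4 a_3 - a_2 = 0  ->  20 a_5 = -4 a_4 + 4 a_3 + a_2 = -13/6  ->  a_5 = -13/120
Truncated series: y(x) = 3 - x + 2 x^2 - (1/2) x^3 + (13/24) x^4 - (13/120) x^5 + O(x^6).

a_0 = 3; a_1 = -1; a_2 = 2; a_3 = -1/2; a_4 = 13/24; a_5 = -13/120


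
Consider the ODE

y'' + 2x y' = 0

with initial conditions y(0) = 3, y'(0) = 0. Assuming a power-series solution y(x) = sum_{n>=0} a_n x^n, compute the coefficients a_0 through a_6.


Ansatz: y(x) = sum_{n>=0} a_n x^n, so y'(x) = sum_{n>=1} n a_n x^(n-1) and y''(x) = sum_{n>=2} n(n-1) a_n x^(n-2).
Substitute into P(x) y'' + Q(x) y' + R(x) y = 0 with P(x) = 1, Q(x) = 2x, R(x) = 0, and match powers of x.
Initial conditions: a_0 = 3, a_1 = 0.
Setting the coefficient of each power of x to zero and solving order by order (substituting the coefficients already found):
  x^0: 2 a_2 = 0  ->  a_2 = 0
  x^1: 6 a_3 + 2 a_1 = 0  ->  6 a_3 = -2 a_1 = 0  ->  a_3 = 0
  x^2: 12 a_4 + 4 a_2 = 0  ->  12 a_4 = -4 a_2 = 0  ->  a_4 = 0
  x^3: 20 a_5 + 6 a_3 = 0  ->  20 a_5 = -6 a_3 = 0  ->  a_5 = 0
  x^4: 30 a_6 + 8 a_4 = 0  ->  30 a_6 = -8 a_4 = 0  ->  a_6 = 0
Truncated series: y(x) = 3 + O(x^7).

a_0 = 3; a_1 = 0; a_2 = 0; a_3 = 0; a_4 = 0; a_5 = 0; a_6 = 0


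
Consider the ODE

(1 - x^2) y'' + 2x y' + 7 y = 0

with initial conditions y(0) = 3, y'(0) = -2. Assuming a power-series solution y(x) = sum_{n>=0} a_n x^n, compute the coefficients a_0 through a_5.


Ansatz: y(x) = sum_{n>=0} a_n x^n, so y'(x) = sum_{n>=1} n a_n x^(n-1) and y''(x) = sum_{n>=2} n(n-1) a_n x^(n-2).
Substitute into P(x) y'' + Q(x) y' + R(x) y = 0 with P(x) = 1 - x^2, Q(x) = 2x, R(x) = 7, and match powers of x.
Initial conditions: a_0 = 3, a_1 = -2.
Setting the coefficient of each power of x to zero and solving order by order (substituting the coefficients already found):
  x^0: 2 a_2 + 7 a_0 = 0  ->  2 a_2 = -7 a_0 = -21  ->  a_2 = -21/2
  x^1: 6 a_3 + 9 a_1 = 0  ->  6 a_3 = -9 a_1 = 18  ->  a_3 = 3
  x^2: 12 a_4 + 9 a_2 = 0  ->  12 a_4 = -9 a_2 = 189/2  ->  a_4 = 63/8
  x^3: 20 a_5 + 7 a_3 = 0  ->  20 a_5 = -7 a_3 = -21  ->  a_5 = -21/20
Truncated series: y(x) = 3 - 2 x - (21/2) x^2 + 3 x^3 + (63/8) x^4 - (21/20) x^5 + O(x^6).

a_0 = 3; a_1 = -2; a_2 = -21/2; a_3 = 3; a_4 = 63/8; a_5 = -21/20


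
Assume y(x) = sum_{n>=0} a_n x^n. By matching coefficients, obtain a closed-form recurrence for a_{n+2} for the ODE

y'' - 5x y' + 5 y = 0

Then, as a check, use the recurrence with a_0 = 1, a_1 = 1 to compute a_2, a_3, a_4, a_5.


Substitute y = sum_n a_n x^n.
y''(x) has coefficient (n+2)(n+1) a_{n+2} at x^n;
-5 x y'(x) has coefficient -5 n a_n at x^n (shift);
5 y(x) has coefficient 5 a_n at x^n.
Matching x^n: (n+2)(n+1) a_{n+2} + (-5n + 5) a_n = 0.
Thus a_{n+2} = (5n - 5) / ((n+1)(n+2)) * a_n.

Check with a_0 = 1, a_1 = 1 (apply the recurrence for n = 0, 1, 2, 3): a_0 = 1, a_1 = 1, a_2 = -5/2, a_3 = 0, a_4 = -25/24, a_5 = 0.

a_(n+2) = (5n - 5) / ((n+1)(n+2)) * a_n; check: a_0 = 1, a_1 = 1, a_2 = -5/2, a_3 = 0, a_4 = -25/24, a_5 = 0


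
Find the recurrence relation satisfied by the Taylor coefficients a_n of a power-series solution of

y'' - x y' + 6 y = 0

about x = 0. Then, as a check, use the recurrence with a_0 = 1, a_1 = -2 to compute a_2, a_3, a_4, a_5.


Substitute y = sum_n a_n x^n.
y''(x) has coefficient (n+2)(n+1) a_{n+2} at x^n;
-x y'(x) has coefficient -n a_n at x^n (shift);
6 y(x) has coefficient 6 a_n at x^n.
Matching x^n: (n+2)(n+1) a_{n+2} + (-n + 6) a_n = 0.
Thus a_{n+2} = (n - 6) / ((n+1)(n+2)) * a_n.

Check with a_0 = 1, a_1 = -2 (apply the recurrence for n = 0, 1, 2, 3): a_0 = 1, a_1 = -2, a_2 = -3, a_3 = 5/3, a_4 = 1, a_5 = -1/4.

a_(n+2) = (n - 6) / ((n+1)(n+2)) * a_n; check: a_0 = 1, a_1 = -2, a_2 = -3, a_3 = 5/3, a_4 = 1, a_5 = -1/4


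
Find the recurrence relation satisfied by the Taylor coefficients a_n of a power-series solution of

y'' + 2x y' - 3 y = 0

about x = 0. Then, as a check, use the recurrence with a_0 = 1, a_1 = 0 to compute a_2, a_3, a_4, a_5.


Substitute y = sum_n a_n x^n.
y''(x) has coefficient (n+2)(n+1) a_{n+2} at x^n;
2 x y'(x) has coefficient 2 n a_n at x^n (shift);
-3 y(x) has coefficient -3 a_n at x^n.
Matching x^n: (n+2)(n+1) a_{n+2} + (2n - 3) a_n = 0.
Thus a_{n+2} = (-2n + 3) / ((n+1)(n+2)) * a_n.

Check with a_0 = 1, a_1 = 0 (apply the recurrence for n = 0, 1, 2, 3): a_0 = 1, a_1 = 0, a_2 = 3/2, a_3 = 0, a_4 = -1/8, a_5 = 0.

a_(n+2) = (-2n + 3) / ((n+1)(n+2)) * a_n; check: a_0 = 1, a_1 = 0, a_2 = 3/2, a_3 = 0, a_4 = -1/8, a_5 = 0


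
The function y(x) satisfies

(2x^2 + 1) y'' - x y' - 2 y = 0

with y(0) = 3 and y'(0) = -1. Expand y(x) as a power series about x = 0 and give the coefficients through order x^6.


Ansatz: y(x) = sum_{n>=0} a_n x^n, so y'(x) = sum_{n>=1} n a_n x^(n-1) and y''(x) = sum_{n>=2} n(n-1) a_n x^(n-2).
Substitute into P(x) y'' + Q(x) y' + R(x) y = 0 with P(x) = 2x^2 + 1, Q(x) = -x, R(x) = -2, and match powers of x.
Initial conditions: a_0 = 3, a_1 = -1.
Setting the coefficient of each power of x to zero and solving order by order (substituting the coefficients already found):
  x^0: 2 a_2 - 2 a_0 = 0  ->  2 a_2 = 2 a_0 = 6  ->  a_2 = 3
  x^1: 6 a_3 - 3 a_1 = 0  ->  6 a_3 = 3 a_1 = -3  ->  a_3 = -1/2
  x^2: 12 a_4 = 0  ->  a_4 = 0
  x^3: 20 a_5 + 7 a_3 = 0  ->  20 a_5 = -7 a_3 = 7/2  ->  a_5 = 7/40
  x^4: 30 a_6 + 18 a_4 = 0  ->  30 a_6 = -18 a_4 = 0  ->  a_6 = 0
Truncated series: y(x) = 3 - x + 3 x^2 - (1/2) x^3 + (7/40) x^5 + O(x^7).

a_0 = 3; a_1 = -1; a_2 = 3; a_3 = -1/2; a_4 = 0; a_5 = 7/40; a_6 = 0


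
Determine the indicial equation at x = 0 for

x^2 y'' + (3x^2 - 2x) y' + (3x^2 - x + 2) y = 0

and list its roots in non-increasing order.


Divide by x^2 to reach normal form y'' + P_1(x) y' + P_2(x) y = 0 with P_1(x) = 3 - 2/x and P_2(x) = 3 - 1/x + 2/x^2.
x = 0 is a singular point because the y'-coefficient 3 - 2/x has a pole at x = 0 and the y-coefficient 3 - 1/x + 2/x^2 has a pole at x = 0.
It is a regular singular point because x P_1(x) = p(x) = 3x - 2 and x^2 P_2(x) = q(x) = 3x^2 - x + 2 are polynomials, hence analytic at x = 0.
p(0) = -2,  q(0) = 2.
Indicial equation: r(r-1) + p(0) r + q(0) = 0, i.e. r^2 + (p(0) - 1) r + q(0) = 0, i.e. r^2 - 3 r + 2 = 0.
Discriminant: (-3)^2 - 4(2) = 1, so r = (3 ± 1)/2.
Solving: r_1 = 2, r_2 = 1.

indicial: r^2 - 3 r + 2 = 0; roots r_1 = 2, r_2 = 1


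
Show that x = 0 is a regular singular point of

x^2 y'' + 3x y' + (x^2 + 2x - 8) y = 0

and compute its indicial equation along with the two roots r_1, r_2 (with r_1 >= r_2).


Divide by x^2 to reach normal form y'' + P_1(x) y' + P_2(x) y = 0 with P_1(x) = 3/x and P_2(x) = 1 + 2/x - 8/x^2.
x = 0 is a singular point because the y'-coefficient 3/x has a pole at x = 0 and the y-coefficient 1 + 2/x - 8/x^2 has a pole at x = 0.
It is a regular singular point because x P_1(x) = p(x) = 3 and x^2 P_2(x) = q(x) = x^2 + 2x - 8 are polynomials, hence analytic at x = 0.
p(0) = 3,  q(0) = -8.
Indicial equation: r(r-1) + p(0) r + q(0) = 0, i.e. r^2 + (p(0) - 1) r + q(0) = 0, i.e. r^2 + 2 r - 8 = 0.
Discriminant: (2)^2 - 4(-8) = 36, so r = (-2 ± 6)/2.
Solving: r_1 = 2, r_2 = -4.

indicial: r^2 + 2 r - 8 = 0; roots r_1 = 2, r_2 = -4


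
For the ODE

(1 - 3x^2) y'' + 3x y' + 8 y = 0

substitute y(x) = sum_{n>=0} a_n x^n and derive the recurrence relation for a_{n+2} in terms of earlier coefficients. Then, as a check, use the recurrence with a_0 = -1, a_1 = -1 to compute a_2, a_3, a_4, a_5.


Substitute y = sum_n a_n x^n.
(1 - 3 x^2) y'' contributes (n+2)(n+1) a_{n+2} - 3 n(n-1) a_n at x^n.
3 x y'(x) contributes 3 n a_n at x^n.
8 y(x) contributes 8 a_n at x^n.
Matching x^n: (n+2)(n+1) a_{n+2} + (-3 n(n-1) + 3 n + 8) a_n = 0.
Thus a_{n+2} = (3 n(n-1) - 3 n - 8) / ((n+1)(n+2)) * a_n.

Check with a_0 = -1, a_1 = -1 (apply the recurrence for n = 0, 1, 2, 3): a_0 = -1, a_1 = -1, a_2 = 4, a_3 = 11/6, a_4 = -8/3, a_5 = 11/120.

a_(n+2) = (3 n(n-1) - 3 n - 8) / ((n+1)(n+2)) * a_n; check: a_0 = -1, a_1 = -1, a_2 = 4, a_3 = 11/6, a_4 = -8/3, a_5 = 11/120


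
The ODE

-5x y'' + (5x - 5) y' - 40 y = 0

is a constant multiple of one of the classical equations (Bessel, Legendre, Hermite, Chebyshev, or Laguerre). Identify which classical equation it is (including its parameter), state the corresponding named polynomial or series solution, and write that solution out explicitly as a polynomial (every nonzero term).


All three coefficients share the factor -5; dividing through by -5 gives  x y'' + (1 - x) y' + 8 y = 0.
This matches the Laguerre equation x y'' + (1 - x) y' + n y = 0 with n = 8; the polynomial solution is L_8(x).
With y = sum_k a_k x^k, matching x^k gives (k+1)k a_{k+1} + (k+1) a_{k+1} - k a_k + n a_k = 0, i.e. (k+1)^2 a_{k+1} = (k - n) a_k = (k - 8) a_k. The right side vanishes at k = 8, so the series terminates at degree 8.
Standard normalization L_n(0) = 1 gives a_0 = 1. Work upward with a_{k+1} = (k - 8) a_k / (k+1)^2:
  a_1 = (0 - 8)(1) / 1^2 = -8/1 = -8
  a_2 = (1 - 8)(-8) / 2^2 = 56/4 = 14
  a_3 = (2 - 8)(14) / 3^2 = -84/9 = -28/3
  a_4 = (3 - 8)(-28/3) / 4^2 = (140/3)/16 = 35/12
  a_5 = (4 - 8)(35/12) / 5^2 = (-35/3)/25 = -7/15
  a_6 = (5 - 8)(-7/15) / 6^2 = (7/5)/36 = 7/180
  a_7 = (6 - 8)(7/180) / 7^2 = (-7/90)/49 = -1/630
  a_8 = (7 - 8)(-1/630) / 8^2 = (1/630)/64 = 1/40320
Hence L_8(x) = x^8/40320 - x^7/630 + 7 x^6/180 - 7 x^5/15 + 35 x^4/12 - 28 x^3/3 + 14 x^2 - 8 x + 1.

L_8(x); series = x^8/40320 - x^7/630 + 7 x^6/180 - 7 x^5/15 + 35 x^4/12 - 28 x^3/3 + 14 x^2 - 8 x + 1


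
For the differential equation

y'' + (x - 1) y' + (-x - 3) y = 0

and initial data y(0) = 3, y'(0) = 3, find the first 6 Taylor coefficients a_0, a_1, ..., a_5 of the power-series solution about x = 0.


Ansatz: y(x) = sum_{n>=0} a_n x^n, so y'(x) = sum_{n>=1} n a_n x^(n-1) and y''(x) = sum_{n>=2} n(n-1) a_n x^(n-2).
Substitute into P(x) y'' + Q(x) y' + R(x) y = 0 with P(x) = 1, Q(x) = x - 1, R(x) = -x - 3, and match powers of x.
Initial conditions: a_0 = 3, a_1 = 3.
Setting the coefficient of each power of x to zero and solving order by order (substituting the coefficients already found):
  x^0: 2 a_2 - a_1 - 3 a_0 = 0  ->  2 a_2 = a_1 + 3 a_0 = 12  ->  a_2 = 6
  x^1: 6 a_3 - 2 a_2 - 2 a_1 - a_0 = 0  ->  6 a_3 = 2 a_2 + 2 a_1 + a_0 = 21  ->  a_3 = 7/2
  x^2: 12 a_4 - 3 a_3 - a_2 - a_1 = 0  ->  12 a_4 = 3 a_3 + a_2 + a_1 = 39/2  ->  a_4 = 13/8
  x^3: 20 a_5 - 4 a_4 - a_2 = 0  ->  20 a_5 = 4 a_4 + a_2 = 25/2  ->  a_5 = 5/8
Truncated series: y(x) = 3 + 3 x + 6 x^2 + (7/2) x^3 + (13/8) x^4 + (5/8) x^5 + O(x^6).

a_0 = 3; a_1 = 3; a_2 = 6; a_3 = 7/2; a_4 = 13/8; a_5 = 5/8


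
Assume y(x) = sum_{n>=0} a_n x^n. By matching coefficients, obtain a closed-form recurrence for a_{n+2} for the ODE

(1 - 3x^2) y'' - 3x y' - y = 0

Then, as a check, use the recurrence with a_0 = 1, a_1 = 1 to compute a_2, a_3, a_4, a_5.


Substitute y = sum_n a_n x^n.
(1 - 3 x^2) y'' contributes (n+2)(n+1) a_{n+2} - 3 n(n-1) a_n at x^n.
-3 x y'(x) contributes -3 n a_n at x^n.
-y(x) contributes -1 a_n at x^n.
Matching x^n: (n+2)(n+1) a_{n+2} + (-3 n(n-1) - 3 n - 1) a_n = 0.
Thus a_{n+2} = (3 n(n-1) + 3 n + 1) / ((n+1)(n+2)) * a_n.

Check with a_0 = 1, a_1 = 1 (apply the recurrence for n = 0, 1, 2, 3): a_0 = 1, a_1 = 1, a_2 = 1/2, a_3 = 2/3, a_4 = 13/24, a_5 = 14/15.

a_(n+2) = (3 n(n-1) + 3 n + 1) / ((n+1)(n+2)) * a_n; check: a_0 = 1, a_1 = 1, a_2 = 1/2, a_3 = 2/3, a_4 = 13/24, a_5 = 14/15


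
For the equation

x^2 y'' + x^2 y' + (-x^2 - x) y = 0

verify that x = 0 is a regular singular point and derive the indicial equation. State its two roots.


Divide by x^2 to reach normal form y'' + P_1(x) y' + P_2(x) y = 0 with P_1(x) = 1 and P_2(x) = -1 - 1/x.
x = 0 is a singular point because the y-coefficient -1 - 1/x has a pole at x = 0.
It is a regular singular point because x P_1(x) = p(x) = x and x^2 P_2(x) = q(x) = -x^2 - x are polynomials, hence analytic at x = 0.
p(0) = 0,  q(0) = 0.
Indicial equation: r(r-1) + p(0) r + q(0) = 0, i.e. r^2 + (p(0) - 1) r + q(0) = 0, i.e. r^2 - 1 r = 0.
Discriminant: (-1)^2 - 4(0) = 1, so r = (1 ± 1)/2.
Solving: r_1 = 1, r_2 = 0.

indicial: r^2 - 1 r = 0; roots r_1 = 1, r_2 = 0


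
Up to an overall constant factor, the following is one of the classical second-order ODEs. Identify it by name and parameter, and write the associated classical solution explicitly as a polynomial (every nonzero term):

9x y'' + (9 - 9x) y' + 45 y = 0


All three coefficients share the factor 9; dividing through by 9 gives  x y'' + (1 - x) y' + 5 y = 0.
This matches the Laguerre equation x y'' + (1 - x) y' + n y = 0 with n = 5; the polynomial solution is L_5(x).
With y = sum_k a_k x^k, matching x^k gives (k+1)k a_{k+1} + (k+1) a_{k+1} - k a_k + n a_k = 0, i.e. (k+1)^2 a_{k+1} = (k - n) a_k = (k - 5) a_k. The right side vanishes at k = 5, so the series terminates at degree 5.
Standard normalization L_n(0) = 1 gives a_0 = 1. Work upward with a_{k+1} = (k - 5) a_k / (k+1)^2:
  a_1 = (0 - 5)(1) / 1^2 = -5/1 = -5
  a_2 = (1 - 5)(-5) / 2^2 = 20/4 = 5
  a_3 = (2 - 5)(5) / 3^2 = -15/9 = -5/3
  a_4 = (3 - 5)(-5/3) / 4^2 = (10/3)/16 = 5/24
  a_5 = (4 - 5)(5/24) / 5^2 = (-5/24)/25 = -1/120
Hence L_5(x) = -x^5/120 + 5 x^4/24 - 5 x^3/3 + 5 x^2 - 5 x + 1.

L_5(x); series = -x^5/120 + 5 x^4/24 - 5 x^3/3 + 5 x^2 - 5 x + 1


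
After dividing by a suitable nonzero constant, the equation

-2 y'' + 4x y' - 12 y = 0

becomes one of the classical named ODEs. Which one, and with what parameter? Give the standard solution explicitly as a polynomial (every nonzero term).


All three coefficients share the factor -2; dividing through by -2 gives  y'' - 2x y' + 6 y = 0.
This matches the Hermite equation y'' - 2x y' + 2n y = 0 with 2n = 6, so n = 3; the polynomial solution is H_3(x).
With y = sum_k a_k x^k, matching x^k gives (k+2)(k+1) a_{k+2} = 2(k - n) a_k = 2(k - 3) a_k. The right side vanishes at k = 3, so the series with the parity of 3 terminates at degree 3.
Standard normalization: leading coefficient of H_n is 2^n, so a_3 = 2^3 = 8. Work downward with a_k = (k+1)(k+2) a_{k+2} / (2(k - n)):
  a_1 = (2)(3)(8) / (2(1 - 3)) = 48/(-4) = -12
Hence H_3(x) = 8 x^3 - 12 x.

H_3(x); series = 8 x^3 - 12 x


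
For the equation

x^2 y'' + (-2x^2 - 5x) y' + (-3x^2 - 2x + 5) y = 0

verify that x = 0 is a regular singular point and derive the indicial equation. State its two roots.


Divide by x^2 to reach normal form y'' + P_1(x) y' + P_2(x) y = 0 with P_1(x) = -2 - 5/x and P_2(x) = -3 - 2/x + 5/x^2.
x = 0 is a singular point because the y'-coefficient -2 - 5/x has a pole at x = 0 and the y-coefficient -3 - 2/x + 5/x^2 has a pole at x = 0.
It is a regular singular point because x P_1(x) = p(x) = -2x - 5 and x^2 P_2(x) = q(x) = -3x^2 - 2x + 5 are polynomials, hence analytic at x = 0.
p(0) = -5,  q(0) = 5.
Indicial equation: r(r-1) + p(0) r + q(0) = 0, i.e. r^2 + (p(0) - 1) r + q(0) = 0, i.e. r^2 - 6 r + 5 = 0.
Discriminant: (-6)^2 - 4(5) = 16, so r = (6 ± 4)/2.
Solving: r_1 = 5, r_2 = 1.

indicial: r^2 - 6 r + 5 = 0; roots r_1 = 5, r_2 = 1


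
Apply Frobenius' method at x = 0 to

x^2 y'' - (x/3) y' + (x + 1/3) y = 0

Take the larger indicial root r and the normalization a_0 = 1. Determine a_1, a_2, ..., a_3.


Write in Frobenius form y'' + (p(x)/x) y' + (q(x)/x^2) y = 0:
  p(x) = -1/3,  q(x) = x + 1/3.
Indicial equation: r(r-1) + (-1/3) r + (1/3) = 0 -> roots r_1 = 1, r_2 = 1/3.
Take r = r_1 = 1. Let y(x) = x^r sum_{n>=0} a_n x^n with a_0 = 1.
Substitute y = x^r sum a_n x^n and match x^{r+n}. The recurrence is
  D(n) a_n + 1 a_{n-1} = 0,  where D(n) = (r+n)(r+n-1) + (-1/3)(r+n) + (1/3).
  a_n = -1 / D(n) * a_{n-1}.
Since the indicial polynomial factors as (r - r_1)(r - r_2), D(n) = (r_1 + n - r_1)(r_1 + n - r_2) = n(n + 2/3).
Evaluating step by step (a_0 = 1):
  n = 1: D(1) = 1(1 + 2/3) = 5/3; numerator = -1(1) = -1; a_1 = (-1)/(5/3) = -3/5
  n = 2: D(2) = 2(2 + 2/3) = 16/3; numerator = -1(-3/5) = 3/5; a_2 = (3/5)/(16/3) = 9/80
  n = 3: D(3) = 3(3 + 2/3) = 11; numerator = -1(9/80) = -9/80; a_3 = (-9/80)/(11) = -9/880

r = 1; a_0 = 1; a_1 = -3/5; a_2 = 9/80; a_3 = -9/880


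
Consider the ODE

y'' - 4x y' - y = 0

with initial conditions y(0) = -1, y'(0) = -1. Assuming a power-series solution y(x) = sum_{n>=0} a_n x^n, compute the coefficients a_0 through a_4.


Ansatz: y(x) = sum_{n>=0} a_n x^n, so y'(x) = sum_{n>=1} n a_n x^(n-1) and y''(x) = sum_{n>=2} n(n-1) a_n x^(n-2).
Substitute into P(x) y'' + Q(x) y' + R(x) y = 0 with P(x) = 1, Q(x) = -4x, R(x) = -1, and match powers of x.
Initial conditions: a_0 = -1, a_1 = -1.
Setting the coefficient of each power of x to zero and solving order by order (substituting the coefficients already found):
  x^0: 2 a_2 - a_0 = 0  ->  2 a_2 = a_0 = -1  ->  a_2 = -1/2
  x^1: 6 a_3 - 5 a_1 = 0  ->  6 a_3 = 5 a_1 = -5  ->  a_3 = -5/6
  x^2: 12 a_4 - 9 a_2 = 0  ->  12 a_4 = 9 a_2 = -9/2  ->  a_4 = -3/8
Truncated series: y(x) = -1 - x - (1/2) x^2 - (5/6) x^3 - (3/8) x^4 + O(x^5).

a_0 = -1; a_1 = -1; a_2 = -1/2; a_3 = -5/6; a_4 = -3/8


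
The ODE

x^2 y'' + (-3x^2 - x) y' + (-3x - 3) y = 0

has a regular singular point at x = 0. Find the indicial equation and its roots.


Divide by x^2 to reach normal form y'' + P_1(x) y' + P_2(x) y = 0 with P_1(x) = -3 - 1/x and P_2(x) = -3/x - 3/x^2.
x = 0 is a singular point because the y'-coefficient -3 - 1/x has a pole at x = 0 and the y-coefficient -3/x - 3/x^2 has a pole at x = 0.
It is a regular singular point because x P_1(x) = p(x) = -3x - 1 and x^2 P_2(x) = q(x) = -3x - 3 are polynomials, hence analytic at x = 0.
p(0) = -1,  q(0) = -3.
Indicial equation: r(r-1) + p(0) r + q(0) = 0, i.e. r^2 + (p(0) - 1) r + q(0) = 0, i.e. r^2 - 2 r - 3 = 0.
Discriminant: (-2)^2 - 4(-3) = 16, so r = (2 ± 4)/2.
Solving: r_1 = 3, r_2 = -1.

indicial: r^2 - 2 r - 3 = 0; roots r_1 = 3, r_2 = -1


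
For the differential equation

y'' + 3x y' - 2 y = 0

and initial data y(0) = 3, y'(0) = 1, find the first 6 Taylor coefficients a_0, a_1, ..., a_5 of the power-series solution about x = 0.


Ansatz: y(x) = sum_{n>=0} a_n x^n, so y'(x) = sum_{n>=1} n a_n x^(n-1) and y''(x) = sum_{n>=2} n(n-1) a_n x^(n-2).
Substitute into P(x) y'' + Q(x) y' + R(x) y = 0 with P(x) = 1, Q(x) = 3x, R(x) = -2, and match powers of x.
Initial conditions: a_0 = 3, a_1 = 1.
Setting the coefficient of each power of x to zero and solving order by order (substituting the coefficients already found):
  x^0: 2 a_2 - 2 a_0 = 0  ->  2 a_2 = 2 a_0 = 6  ->  a_2 = 3
  x^1: 6 a_3 + a_1 = 0  ->  6 a_3 = -a_1 = -1  ->  a_3 = -1/6
  x^2: 12 a_4 + 4 a_2 = 0  ->  12 a_4 = -4 a_2 = -12  ->  a_4 = -1
  x^3: 20 a_5 + 7 a_3 = 0  ->  20 a_5 = -7 a_3 = 7/6  ->  a_5 = 7/120
Truncated series: y(x) = 3 + x + 3 x^2 - (1/6) x^3 - x^4 + (7/120) x^5 + O(x^6).

a_0 = 3; a_1 = 1; a_2 = 3; a_3 = -1/6; a_4 = -1; a_5 = 7/120


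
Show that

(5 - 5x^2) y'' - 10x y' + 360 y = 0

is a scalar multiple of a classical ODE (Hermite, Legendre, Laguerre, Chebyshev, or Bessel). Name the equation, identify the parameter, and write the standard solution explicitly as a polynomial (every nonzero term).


All three coefficients share the factor 5; dividing through by 5 gives  (1 - x^2) y'' - 2x y' + 72 y = 0.
This matches the Legendre equation (1 - x^2) y'' - 2x y' + n(n+1) y = 0 (note the -2x y' term) with n(n+1) = 72, so n = 8; the polynomial solution is P_8(x).
With y = sum_k a_k x^k, matching x^k gives (k+2)(k+1) a_{k+2} = [k(k+1) - n(n+1)] a_k = (k - 8)(k + 9) a_k. The right side vanishes at k = 8, so the series with the parity of 8 terminates at degree 8.
Standard normalization (P_n(1) = 1): leading coefficient (2n)!/(2^n (n!)^2) = 20922789888000/(256*1625702400) = 6435/128, so a_8 = 6435/128. Work downward with a_k = (k+1)(k+2) a_{k+2} / ((k - 8)(k + 9)):
  a_6 = (7)(8)(6435/128) / ((6 - 8)(6 + 9)) = (45045/16)/(-30) = -3003/32
  a_4 = (5)(6)(-3003/32) / ((4 - 8)(4 + 9)) = (-45045/16)/(-52) = 3465/64
  a_2 = (3)(4)(3465/64) / ((2 - 8)(2 + 9)) = (10395/16)/(-66) = -315/32
  a_0 = (1)(2)(-315/32) / ((0 - 8)(0 + 9)) = (-315/16)/(-72) = 35/128
Hence P_8(x) = 6435 x^8/128 - 3003 x^6/32 + 3465 x^4/64 - 315 x^2/32 + 35/128.

P_8(x); series = 6435 x^8/128 - 3003 x^6/32 + 3465 x^4/64 - 315 x^2/32 + 35/128


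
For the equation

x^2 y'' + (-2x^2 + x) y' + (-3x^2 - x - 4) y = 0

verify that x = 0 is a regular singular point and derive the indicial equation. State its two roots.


Divide by x^2 to reach normal form y'' + P_1(x) y' + P_2(x) y = 0 with P_1(x) = -2 + 1/x and P_2(x) = -3 - 1/x - 4/x^2.
x = 0 is a singular point because the y'-coefficient -2 + 1/x has a pole at x = 0 and the y-coefficient -3 - 1/x - 4/x^2 has a pole at x = 0.
It is a regular singular point because x P_1(x) = p(x) = 1 - 2x and x^2 P_2(x) = q(x) = -3x^2 - x - 4 are polynomials, hence analytic at x = 0.
p(0) = 1,  q(0) = -4.
Indicial equation: r(r-1) + p(0) r + q(0) = 0, i.e. r^2 + (p(0) - 1) r + q(0) = 0, i.e. r^2 - 4 = 0.
Discriminant: (0)^2 - 4(-4) = 16, so r = (0 ± 4)/2.
Solving: r_1 = 2, r_2 = -2.

indicial: r^2 - 4 = 0; roots r_1 = 2, r_2 = -2


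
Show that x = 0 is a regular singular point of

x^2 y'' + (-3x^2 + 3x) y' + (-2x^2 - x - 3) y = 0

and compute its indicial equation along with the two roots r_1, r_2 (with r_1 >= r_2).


Divide by x^2 to reach normal form y'' + P_1(x) y' + P_2(x) y = 0 with P_1(x) = -3 + 3/x and P_2(x) = -2 - 1/x - 3/x^2.
x = 0 is a singular point because the y'-coefficient -3 + 3/x has a pole at x = 0 and the y-coefficient -2 - 1/x - 3/x^2 has a pole at x = 0.
It is a regular singular point because x P_1(x) = p(x) = 3 - 3x and x^2 P_2(x) = q(x) = -2x^2 - x - 3 are polynomials, hence analytic at x = 0.
p(0) = 3,  q(0) = -3.
Indicial equation: r(r-1) + p(0) r + q(0) = 0, i.e. r^2 + (p(0) - 1) r + q(0) = 0, i.e. r^2 + 2 r - 3 = 0.
Discriminant: (2)^2 - 4(-3) = 16, so r = (-2 ± 4)/2.
Solving: r_1 = 1, r_2 = -3.

indicial: r^2 + 2 r - 3 = 0; roots r_1 = 1, r_2 = -3


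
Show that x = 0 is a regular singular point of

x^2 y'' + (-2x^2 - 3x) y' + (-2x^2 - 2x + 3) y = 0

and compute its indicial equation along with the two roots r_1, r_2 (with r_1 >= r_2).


Divide by x^2 to reach normal form y'' + P_1(x) y' + P_2(x) y = 0 with P_1(x) = -2 - 3/x and P_2(x) = -2 - 2/x + 3/x^2.
x = 0 is a singular point because the y'-coefficient -2 - 3/x has a pole at x = 0 and the y-coefficient -2 - 2/x + 3/x^2 has a pole at x = 0.
It is a regular singular point because x P_1(x) = p(x) = -2x - 3 and x^2 P_2(x) = q(x) = -2x^2 - 2x + 3 are polynomials, hence analytic at x = 0.
p(0) = -3,  q(0) = 3.
Indicial equation: r(r-1) + p(0) r + q(0) = 0, i.e. r^2 + (p(0) - 1) r + q(0) = 0, i.e. r^2 - 4 r + 3 = 0.
Discriminant: (-4)^2 - 4(3) = 4, so r = (4 ± 2)/2.
Solving: r_1 = 3, r_2 = 1.

indicial: r^2 - 4 r + 3 = 0; roots r_1 = 3, r_2 = 1


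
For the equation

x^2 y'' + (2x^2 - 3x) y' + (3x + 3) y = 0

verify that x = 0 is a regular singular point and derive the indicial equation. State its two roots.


Divide by x^2 to reach normal form y'' + P_1(x) y' + P_2(x) y = 0 with P_1(x) = 2 - 3/x and P_2(x) = 3/x + 3/x^2.
x = 0 is a singular point because the y'-coefficient 2 - 3/x has a pole at x = 0 and the y-coefficient 3/x + 3/x^2 has a pole at x = 0.
It is a regular singular point because x P_1(x) = p(x) = 2x - 3 and x^2 P_2(x) = q(x) = 3x + 3 are polynomials, hence analytic at x = 0.
p(0) = -3,  q(0) = 3.
Indicial equation: r(r-1) + p(0) r + q(0) = 0, i.e. r^2 + (p(0) - 1) r + q(0) = 0, i.e. r^2 - 4 r + 3 = 0.
Discriminant: (-4)^2 - 4(3) = 4, so r = (4 ± 2)/2.
Solving: r_1 = 3, r_2 = 1.

indicial: r^2 - 4 r + 3 = 0; roots r_1 = 3, r_2 = 1


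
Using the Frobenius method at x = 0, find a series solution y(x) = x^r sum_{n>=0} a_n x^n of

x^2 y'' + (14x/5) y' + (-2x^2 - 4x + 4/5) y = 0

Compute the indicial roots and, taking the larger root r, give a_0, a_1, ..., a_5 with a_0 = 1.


Write in Frobenius form y'' + (p(x)/x) y' + (q(x)/x^2) y = 0:
  p(x) = 14/5,  q(x) = -2x^2 - 4x + 4/5.
Indicial equation: r(r-1) + (14/5) r + (4/5) = 0 -> roots r_1 = -4/5, r_2 = -1.
Take r = r_1 = -4/5. Let y(x) = x^r sum_{n>=0} a_n x^n with a_0 = 1.
Substitute y = x^r sum a_n x^n and match x^{r+n}. The recurrence is
  D(n) a_n - 4 a_{n-1} - 2 a_{n-2} = 0,  where D(n) = (r+n)(r+n-1) + (14/5)(r+n) + (4/5).
  a_n = [4 a_{n-1} + 2 a_{n-2}] / D(n).
Since the indicial polynomial factors as (r - r_1)(r - r_2), D(n) = (r_1 + n - r_1)(r_1 + n - r_2) = n(n + 1/5).
Evaluating step by step (a_0 = 1):
  n = 1: D(1) = 1(1 + 1/5) = 6/5; numerator = 4(1) = 4; a_1 = (4)/(6/5) = 10/3
  n = 2: D(2) = 2(2 + 1/5) = 22/5; numerator = 4(10/3) + 2(1) = 46/3; a_2 = (46/3)/(22/5) = 115/33
  n = 3: D(3) = 3(3 + 1/5) = 48/5; numerator = 4(115/33) + 2(10/3) = 680/33; a_3 = (680/33)/(48/5) = 425/198
  n = 4: D(4) = 4(4 + 1/5) = 84/5; numerator = 4(425/198) + 2(115/33) = 140/9; a_4 = (140/9)/(84/5) = 25/27
  n = 5: D(5) = 5(5 + 1/5) = 26; numerator = 4(25/27) + 2(425/198) = 2375/297; a_5 = (2375/297)/(26) = 2375/7722

r = -4/5; a_0 = 1; a_1 = 10/3; a_2 = 115/33; a_3 = 425/198; a_4 = 25/27; a_5 = 2375/7722
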